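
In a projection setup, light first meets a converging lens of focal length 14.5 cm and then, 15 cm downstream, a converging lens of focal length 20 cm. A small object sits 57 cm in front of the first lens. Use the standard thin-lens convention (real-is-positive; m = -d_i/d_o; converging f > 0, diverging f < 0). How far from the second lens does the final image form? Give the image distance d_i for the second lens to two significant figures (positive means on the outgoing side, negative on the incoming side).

3.6 cm

First lens: d_i1 = 1/(1/14.5 - 1/57) = 19.447 cm.
This image would form 19.447 cm past lens 1, i.e. 4.447 cm beyond lens 2, so it is a virtual object for lens 2: d_o2 = 15 - 19.447 = -4.447 cm.
Second lens: d_i2 = 1/(1/20 - 1/(-4.447)) = 3.638 cm.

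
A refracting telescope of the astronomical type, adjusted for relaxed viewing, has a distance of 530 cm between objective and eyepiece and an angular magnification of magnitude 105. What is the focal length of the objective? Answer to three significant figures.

525 cm

In normal adjustment the tube length equals f_obj + f_eye and |M| = f_obj/f_eye.
So f_obj = 105 f_eye and 105 f_eye + f_eye = 530 cm, giving f_eye = 530/106 = 5.000 cm and f_obj = 525.000 cm.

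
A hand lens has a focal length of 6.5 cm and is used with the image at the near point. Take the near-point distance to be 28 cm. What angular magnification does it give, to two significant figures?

M = 1 + D/f = 1 + 28/6.5 = 5.308.

5.3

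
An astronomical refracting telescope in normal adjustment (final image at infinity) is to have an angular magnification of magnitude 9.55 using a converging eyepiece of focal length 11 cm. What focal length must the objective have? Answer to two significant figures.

|M| = f_obj/|f_eye|, so f_obj = |M| x |f_eye| = 9.55 x 11 = 105.050 cm.

110 cm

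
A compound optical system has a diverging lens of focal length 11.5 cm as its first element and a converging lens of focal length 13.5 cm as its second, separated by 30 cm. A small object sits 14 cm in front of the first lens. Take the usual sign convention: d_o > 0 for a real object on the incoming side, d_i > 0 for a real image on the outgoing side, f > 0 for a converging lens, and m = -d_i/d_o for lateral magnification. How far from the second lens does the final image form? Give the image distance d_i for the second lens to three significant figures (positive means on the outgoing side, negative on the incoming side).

Applying the thin-lens equation to the first lens, 1/(-11.5) = 1/14 + 1/d_i1, which gives d_i1 = -6.314 cm.
The intermediate image is virtual, 6.314 cm to the left of lens 1, so d_o2 = L - d_i1 = 30 - (-6.314) = 36.314 cm.
Applying the thin-lens equation again with f_2 = 13.5 cm and d_o2 = 36.314 cm gives d_i2 = 21.489 cm.

21.5 cm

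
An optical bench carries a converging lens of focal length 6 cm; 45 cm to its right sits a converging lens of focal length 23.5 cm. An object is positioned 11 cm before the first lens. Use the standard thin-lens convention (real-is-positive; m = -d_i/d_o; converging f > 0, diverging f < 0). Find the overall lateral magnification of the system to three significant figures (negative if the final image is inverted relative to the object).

3.40

Lens 1: 1/d_i1 = 1/f_1 - 1/d_o1 = 1/6 - 1/11 = 0.07576 cm^-1, so d_i1 = 13.200 cm.
m_1 = -(13.200)/11 = -1.2000.
The intermediate image is 13.200 cm to the right of lens 1, so d_o2 = L - d_i1 = 45 - 13.200 = 31.800 cm.
Lens 2: 1/d_i2 = 1/f_2 - 1/d_o2 = 1/23.5 - 1/(31.800) = 0.01111 cm^-1, so d_i2 = 90.036 cm.
m_2 = -(90.036)/(31.800) = -2.8313.
Total m = m_1 x m_2 = (-1.2000)(-2.8313) = 3.3976.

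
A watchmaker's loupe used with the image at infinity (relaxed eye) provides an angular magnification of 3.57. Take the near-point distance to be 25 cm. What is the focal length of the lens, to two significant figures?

7.0 cm

For the image at infinity, M = D/f.
f = D/M = 25/3.57 = 7.003 cm.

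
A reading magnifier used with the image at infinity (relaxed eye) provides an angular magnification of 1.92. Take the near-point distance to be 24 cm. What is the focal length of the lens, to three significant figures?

For the image at infinity, M = D/f.
f = D/M = 24/1.92 = 12.500 cm.

12.5 cm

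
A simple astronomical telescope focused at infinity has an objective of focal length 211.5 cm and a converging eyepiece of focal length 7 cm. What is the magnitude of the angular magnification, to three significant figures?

|M| = f_obj/|f_eye| = 211.5/7 = 30.214.

30.2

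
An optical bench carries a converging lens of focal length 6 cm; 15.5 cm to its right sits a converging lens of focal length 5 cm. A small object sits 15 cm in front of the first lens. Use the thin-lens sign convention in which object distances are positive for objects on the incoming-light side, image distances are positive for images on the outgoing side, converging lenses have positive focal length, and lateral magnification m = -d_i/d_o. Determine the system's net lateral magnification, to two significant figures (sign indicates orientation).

6.7

First lens: d_i1 = 1/(1/6 - 1/15) = 10.000 cm.
m_1 = -(10.000)/15 = -0.6667.
That image sits 5.500 cm in front of the second lens, so d_o2 = 5.500 cm.
Second lens: d_i2 = 1/(1/5 - 1/(5.500)) = 55.000 cm.
m_2 = -(55.000)/(5.500) = -10.0000.
Overall magnification: m = m_1 m_2 = 6.6667.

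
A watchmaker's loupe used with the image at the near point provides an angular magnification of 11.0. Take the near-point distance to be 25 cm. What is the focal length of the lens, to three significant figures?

For the image at the near point, M = 1 + D/f.
f = D/(M - 1) = 25/(11.0 - 1) = 2.500 cm.

2.50 cm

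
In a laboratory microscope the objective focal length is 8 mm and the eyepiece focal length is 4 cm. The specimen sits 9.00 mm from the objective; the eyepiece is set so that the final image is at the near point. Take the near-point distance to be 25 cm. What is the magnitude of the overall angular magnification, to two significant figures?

58

Convert to cm: f_obj = 8 mm = 0.8 cm; d_o = 9.00 mm = 0.90 cm.
Objective: 1/d_i = 1/f_obj - 1/d_o = 1/0.8 - 1/0.90 = 0.13889 cm^-1, so d_i = 7.200 cm.
m_obj = -d_i/d_o = -7.200/0.90 = -8.000.
Eyepiece angular magnification (image at near point): M_eye = 1 + D/f_e = 1 + 25/4 = 7.250.
Overall M = m_obj x M_eye = (-8.000)(7.250) = -58.00.
|M| = 58.00.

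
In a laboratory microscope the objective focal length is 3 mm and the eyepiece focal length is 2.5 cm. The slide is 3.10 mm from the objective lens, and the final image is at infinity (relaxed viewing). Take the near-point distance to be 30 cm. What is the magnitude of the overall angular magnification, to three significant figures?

360

Convert to cm: f_obj = 3 mm = 0.3 cm; d_o = 3.10 mm = 0.31 cm.
Objective: 1/d_i = 1/f_obj - 1/d_o = 1/0.3 - 1/0.31 = 0.10753 cm^-1, so d_i = 9.300 cm.
m_obj = -d_i/d_o = -9.300/0.31 = -30.000.
Eyepiece angular magnification (image at infinity): M_eye = D/f_e = 30/2.5 = 12.000.
Overall M = m_obj x M_eye = (-30.000)(12.000) = -360.00.
|M| = 360.00.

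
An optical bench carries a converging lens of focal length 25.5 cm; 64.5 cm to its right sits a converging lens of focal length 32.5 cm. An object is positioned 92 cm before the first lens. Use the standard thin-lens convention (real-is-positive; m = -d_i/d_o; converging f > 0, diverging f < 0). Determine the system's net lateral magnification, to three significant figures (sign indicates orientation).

Applying the thin-lens equation to the first lens, 1/25.5 = 1/92 + 1/d_i1, which gives d_i1 = 35.278 cm.
Its lateral magnification is m_1 = -d_i1/d_o1 = -(35.278)/92 = -0.3835.
Object distance for lens 2: d_o2 = 64.5 - 35.278 = 29.222 cm.
Applying the thin-lens equation again with f_2 = 32.5 cm and d_o2 = 29.222 cm gives d_i2 = -289.705 cm.
m_2 = -(-289.705)/(29.222) = 9.9140.
The system's lateral magnification is m_1 m_2 = (-0.3835)(9.9140) = -3.8016.

-3.80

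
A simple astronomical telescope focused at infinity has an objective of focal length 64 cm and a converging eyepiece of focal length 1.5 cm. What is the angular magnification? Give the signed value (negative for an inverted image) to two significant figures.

M = -f_obj/f_eye = -64/(1.5) = -42.667.

-43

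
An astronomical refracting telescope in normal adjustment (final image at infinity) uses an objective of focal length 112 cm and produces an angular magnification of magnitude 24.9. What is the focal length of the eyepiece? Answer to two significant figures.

4.5 cm

|M| = f_obj/f_eye, so f_eye = f_obj/|M| = 112/24.9 = 4.498 cm.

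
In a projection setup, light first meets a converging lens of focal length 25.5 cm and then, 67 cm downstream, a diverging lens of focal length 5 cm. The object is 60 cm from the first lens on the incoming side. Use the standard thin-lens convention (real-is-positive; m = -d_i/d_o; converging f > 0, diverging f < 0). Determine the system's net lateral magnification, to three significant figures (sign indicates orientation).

-0.134

Lens 1: 1/d_i1 = 1/f_1 - 1/d_o1 = 1/25.5 - 1/60 = 0.02255 cm^-1, so d_i1 = 44.348 cm.
m_1 = -(44.348)/60 = -0.7391.
The intermediate image is 44.348 cm to the right of lens 1, so d_o2 = L - d_i1 = 67 - 44.348 = 22.652 cm.
Lens 2: 1/d_i2 = 1/f_2 - 1/d_o2 = 1/(-5) - 1/(22.652) = -0.24415 cm^-1, so d_i2 = -4.096 cm.
m_2 = -(-4.096)/(22.652) = 0.1808.
The system's lateral magnification is m_1 m_2 = (-0.7391)(0.1808) = -0.1336.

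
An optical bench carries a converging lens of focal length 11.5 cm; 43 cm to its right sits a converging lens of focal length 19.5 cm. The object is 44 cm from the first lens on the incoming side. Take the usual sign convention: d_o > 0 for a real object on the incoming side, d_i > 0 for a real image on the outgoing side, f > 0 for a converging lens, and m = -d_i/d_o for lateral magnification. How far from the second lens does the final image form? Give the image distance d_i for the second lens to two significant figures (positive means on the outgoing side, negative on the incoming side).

Lens 1: 1/d_i1 = 1/f_1 - 1/d_o1 = 1/11.5 - 1/44 = 0.06423 cm^-1, so d_i1 = 15.569 cm.
Object distance for lens 2: d_o2 = 43 - 15.569 = 27.431 cm.
Lens 2: 1/d_i2 = 1/f_2 - 1/d_o2 = 1/19.5 - 1/(27.431) = 0.01483 cm^-1, so d_i2 = 67.446 cm.

67 cm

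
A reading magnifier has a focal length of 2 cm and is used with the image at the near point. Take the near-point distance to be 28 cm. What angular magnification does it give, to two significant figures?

M = 1 + D/f = 1 + 28/2 = 15.000.

15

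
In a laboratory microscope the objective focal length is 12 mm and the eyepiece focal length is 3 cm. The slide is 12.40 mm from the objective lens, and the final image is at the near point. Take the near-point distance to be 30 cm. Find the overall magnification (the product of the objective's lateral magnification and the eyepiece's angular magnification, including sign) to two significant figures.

-330

Convert to cm: f_obj = 12 mm = 1.2 cm; d_o = 12.40 mm = 1.24 cm.
Objective: 1/d_i = 1/f_obj - 1/d_o = 1/1.2 - 1/1.24 = 0.02688 cm^-1, so d_i = 37.200 cm.
m_obj = -d_i/d_o = -37.200/1.24 = -30.000.
Eyepiece angular magnification (image at near point): M_eye = 1 + D/f_e = 1 + 30/3 = 11.000.
Overall M = m_obj x M_eye = (-30.000)(11.000) = -330.00.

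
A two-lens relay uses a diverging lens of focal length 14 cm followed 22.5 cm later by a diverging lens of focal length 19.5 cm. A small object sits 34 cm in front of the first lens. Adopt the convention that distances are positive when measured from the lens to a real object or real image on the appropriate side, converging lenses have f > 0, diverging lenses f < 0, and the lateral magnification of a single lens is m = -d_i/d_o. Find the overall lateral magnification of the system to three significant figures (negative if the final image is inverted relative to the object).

Applying the thin-lens equation to the first lens, 1/(-14) = 1/34 + 1/d_i1, which gives d_i1 = -9.917 cm.
Its lateral magnification is m_1 = -d_i1/d_o1 = -(-9.917)/34 = 0.2917.
The intermediate image is virtual, 9.917 cm to the left of lens 1, so d_o2 = L - d_i1 = 22.5 - (-9.917) = 32.417 cm.
Applying the thin-lens equation again with f_2 = -19.5 cm and d_o2 = 32.417 cm gives d_i2 = -12.176 cm.
m_2 = -(-12.176)/(32.417) = 0.3756.
The system's lateral magnification is m_1 m_2 = (0.2917)(0.3756) = 0.1096.

0.110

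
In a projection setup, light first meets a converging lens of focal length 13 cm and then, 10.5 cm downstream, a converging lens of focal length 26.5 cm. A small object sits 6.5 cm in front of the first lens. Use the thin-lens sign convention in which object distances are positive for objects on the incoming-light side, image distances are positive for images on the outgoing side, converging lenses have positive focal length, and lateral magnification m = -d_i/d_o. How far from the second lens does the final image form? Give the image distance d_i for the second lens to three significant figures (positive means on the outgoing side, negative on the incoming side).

-208 cm

Applying the thin-lens equation to the first lens, 1/13 = 1/6.5 + 1/d_i1, which gives d_i1 = -13.000 cm.
The intermediate image is virtual, 13.000 cm to the left of lens 1, so d_o2 = L - d_i1 = 10.5 - (-13.000) = 23.500 cm.
Applying the thin-lens equation again with f_2 = 26.5 cm and d_o2 = 23.500 cm gives d_i2 = -207.583 cm.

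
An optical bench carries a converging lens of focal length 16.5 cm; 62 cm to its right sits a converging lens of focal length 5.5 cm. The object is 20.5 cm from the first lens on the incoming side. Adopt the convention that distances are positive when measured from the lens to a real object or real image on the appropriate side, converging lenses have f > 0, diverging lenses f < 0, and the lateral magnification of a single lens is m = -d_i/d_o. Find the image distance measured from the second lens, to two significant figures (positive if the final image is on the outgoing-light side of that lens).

First lens: d_i1 = 1/(1/16.5 - 1/20.5) = 84.562 cm.
This image would form 84.562 cm past lens 1, i.e. 22.562 cm beyond lens 2, so it is a virtual object for lens 2: d_o2 = 62 - 84.562 = -22.562 cm.
Second lens: d_i2 = 1/(1/5.5 - 1/(-22.562)) = 4.422 cm.

4.4 cm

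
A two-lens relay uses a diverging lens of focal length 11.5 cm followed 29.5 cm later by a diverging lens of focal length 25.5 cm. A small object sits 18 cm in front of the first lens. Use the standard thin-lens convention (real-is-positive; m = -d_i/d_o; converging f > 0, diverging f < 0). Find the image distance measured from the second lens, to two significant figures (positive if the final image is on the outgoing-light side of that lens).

-15 cm

Applying the thin-lens equation to the first lens, 1/(-11.5) = 1/18 + 1/d_i1, which gives d_i1 = -7.017 cm.
The intermediate image is virtual, 7.017 cm to the left of lens 1, so d_o2 = L - d_i1 = 29.5 - (-7.017) = 36.517 cm.
Applying the thin-lens equation again with f_2 = -25.5 cm and d_o2 = 36.517 cm gives d_i2 = -15.015 cm.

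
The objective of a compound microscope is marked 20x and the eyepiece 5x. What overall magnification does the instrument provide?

The overall magnification of a compound microscope is the product of the objective and eyepiece magnifications:
M = M_obj x M_eye = 20 x 5 = 100.

100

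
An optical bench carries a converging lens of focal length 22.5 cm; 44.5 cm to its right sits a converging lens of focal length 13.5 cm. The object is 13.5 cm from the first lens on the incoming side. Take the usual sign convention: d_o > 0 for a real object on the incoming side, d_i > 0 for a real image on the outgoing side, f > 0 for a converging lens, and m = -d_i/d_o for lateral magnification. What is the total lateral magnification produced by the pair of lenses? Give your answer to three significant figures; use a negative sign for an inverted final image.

Applying the thin-lens equation to the first lens, 1/22.5 = 1/13.5 + 1/d_i1, which gives d_i1 = -33.750 cm.
Its lateral magnification is m_1 = -d_i1/d_o1 = -(-33.750)/13.5 = 2.5000.
With d_i1 < 0 the first image is virtual and lies on the object side; the object distance for lens 2 is d_o2 = 44.5 - (-33.750) = 78.250 cm.
Applying the thin-lens equation again with f_2 = 13.5 cm and d_o2 = 78.250 cm gives d_i2 = 16.315 cm.
m_2 = -(16.315)/(78.250) = -0.2085.
Total m = m_1 x m_2 = (2.5000)(-0.2085) = -0.5212.

-0.521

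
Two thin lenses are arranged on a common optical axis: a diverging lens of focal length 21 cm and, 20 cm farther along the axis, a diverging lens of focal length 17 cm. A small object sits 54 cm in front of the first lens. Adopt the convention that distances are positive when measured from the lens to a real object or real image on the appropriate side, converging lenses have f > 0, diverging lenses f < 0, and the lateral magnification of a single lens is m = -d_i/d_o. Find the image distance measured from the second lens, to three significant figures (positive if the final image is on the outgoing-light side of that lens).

Lens 1: 1/d_i1 = 1/f_1 - 1/d_o1 = 1/(-21) - 1/54 = -0.06614 cm^-1, so d_i1 = -15.120 cm.
The intermediate image is virtual, 15.120 cm to the left of lens 1, so d_o2 = L - d_i1 = 20 - (-15.120) = 35.120 cm.
Lens 2: 1/d_i2 = 1/f_2 - 1/d_o2 = 1/(-17) - 1/(35.120) = -0.08730 cm^-1, so d_i2 = -11.455 cm.

-11.5 cm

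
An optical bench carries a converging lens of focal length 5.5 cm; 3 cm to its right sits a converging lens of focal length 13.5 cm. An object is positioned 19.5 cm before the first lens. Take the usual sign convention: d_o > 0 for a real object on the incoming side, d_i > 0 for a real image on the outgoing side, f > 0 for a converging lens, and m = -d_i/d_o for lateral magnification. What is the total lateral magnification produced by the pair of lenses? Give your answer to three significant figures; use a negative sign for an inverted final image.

First lens: d_i1 = 1/(1/5.5 - 1/19.5) = 7.661 cm.
m_1 = -(7.661)/19.5 = -0.3929.
Since 7.661 cm > 3 cm, the first image lies past the second lens and serves as a virtual object: d_o2 = L - d_i1 = -4.661 cm.
Second lens: d_i2 = 1/(1/13.5 - 1/(-4.661)) = 3.465 cm.
m_2 = -(3.465)/(-4.661) = 0.7434.
The system's lateral magnification is m_1 m_2 = (-0.3929)(0.7434) = -0.2920.

-0.292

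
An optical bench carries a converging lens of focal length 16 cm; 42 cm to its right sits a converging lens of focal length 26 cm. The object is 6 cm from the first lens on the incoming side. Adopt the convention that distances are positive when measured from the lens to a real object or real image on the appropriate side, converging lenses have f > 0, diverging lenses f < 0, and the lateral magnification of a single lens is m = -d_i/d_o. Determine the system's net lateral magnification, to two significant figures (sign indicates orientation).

Lens 1: 1/d_i1 = 1/f_1 - 1/d_o1 = 1/16 - 1/6 = -0.10417 cm^-1, so d_i1 = -9.600 cm.
m_1 = -(-9.600)/6 = 1.6000.
With d_i1 < 0 the first image is virtual and lies on the object side; the object distance for lens 2 is d_o2 = 42 - (-9.600) = 51.600 cm.
Lens 2: 1/d_i2 = 1/f_2 - 1/d_o2 = 1/26 - 1/(51.600) = 0.01908 cm^-1, so d_i2 = 52.406 cm.
m_2 = -(52.406)/(51.600) = -1.0156.
Total m = m_1 x m_2 = (1.6000)(-1.0156) = -1.6250.

-1.6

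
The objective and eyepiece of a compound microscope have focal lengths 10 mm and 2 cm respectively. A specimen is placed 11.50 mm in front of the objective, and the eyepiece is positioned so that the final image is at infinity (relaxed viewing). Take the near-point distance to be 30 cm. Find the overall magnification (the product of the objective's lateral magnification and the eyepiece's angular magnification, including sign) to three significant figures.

Convert to cm: f_obj = 10 mm = 1 cm; d_o = 11.50 mm = 1.15 cm.
Objective: 1/d_i = 1/f_obj - 1/d_o = 1/1 - 1/1.15 = 0.13043 cm^-1, so d_i = 7.667 cm.
m_obj = -d_i/d_o = -7.667/1.15 = -6.667.
Eyepiece angular magnification (image at infinity): M_eye = D/f_e = 30/2 = 15.000.
Overall M = m_obj x M_eye = (-6.667)(15.000) = -100.00.

-100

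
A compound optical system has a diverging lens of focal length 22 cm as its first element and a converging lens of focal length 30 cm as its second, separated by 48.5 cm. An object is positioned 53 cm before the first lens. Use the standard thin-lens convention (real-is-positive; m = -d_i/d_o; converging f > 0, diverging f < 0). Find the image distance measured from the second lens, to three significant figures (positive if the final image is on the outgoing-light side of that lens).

Lens 1: 1/d_i1 = 1/f_1 - 1/d_o1 = 1/(-22) - 1/53 = -0.06432 cm^-1, so d_i1 = -15.547 cm.
The intermediate image is virtual, 15.547 cm to the left of lens 1, so d_o2 = L - d_i1 = 48.5 - (-15.547) = 64.047 cm.
Lens 2: 1/d_i2 = 1/f_2 - 1/d_o2 = 1/30 - 1/(64.047) = 0.01772 cm^-1, so d_i2 = 56.434 cm.

56.4 cm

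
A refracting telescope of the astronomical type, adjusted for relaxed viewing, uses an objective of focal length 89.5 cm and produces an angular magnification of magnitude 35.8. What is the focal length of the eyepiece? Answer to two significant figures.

2.5 cm

|M| = f_obj/f_eye, so f_eye = f_obj/|M| = 89.5/35.8 = 2.500 cm.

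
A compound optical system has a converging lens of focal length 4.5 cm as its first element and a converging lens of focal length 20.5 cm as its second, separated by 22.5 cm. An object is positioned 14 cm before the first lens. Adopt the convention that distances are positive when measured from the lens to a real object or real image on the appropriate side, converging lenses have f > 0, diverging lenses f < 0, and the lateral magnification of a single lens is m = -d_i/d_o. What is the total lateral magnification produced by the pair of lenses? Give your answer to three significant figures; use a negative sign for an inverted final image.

First lens: d_i1 = 1/(1/4.5 - 1/14) = 6.632 cm.
m_1 = -(6.632)/14 = -0.4737.
That image sits 15.868 cm in front of the second lens, so d_o2 = 15.868 cm.
Second lens: d_i2 = 1/(1/20.5 - 1/(15.868)) = -70.236 cm.
m_2 = -(-70.236)/(15.868) = 4.4261.
Total m = m_1 x m_2 = (-0.4737)(4.4261) = -2.0966.

-2.10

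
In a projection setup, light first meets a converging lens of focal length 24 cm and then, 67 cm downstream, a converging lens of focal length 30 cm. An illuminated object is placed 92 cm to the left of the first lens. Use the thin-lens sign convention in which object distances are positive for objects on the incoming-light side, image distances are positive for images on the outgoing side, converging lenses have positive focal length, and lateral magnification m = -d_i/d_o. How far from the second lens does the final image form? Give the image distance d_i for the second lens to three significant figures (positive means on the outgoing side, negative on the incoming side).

Applying the thin-lens equation to the first lens, 1/24 = 1/92 + 1/d_i1, which gives d_i1 = 32.471 cm.
That image sits 34.529 cm in front of the second lens, so d_o2 = 34.529 cm.
Applying the thin-lens equation again with f_2 = 30 cm and d_o2 = 34.529 cm gives d_i2 = 228.701 cm.

229 cm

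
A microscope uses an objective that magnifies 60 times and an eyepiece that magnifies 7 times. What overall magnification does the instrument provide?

420

The overall magnification of a compound microscope is the product of the objective and eyepiece magnifications:
M = M_obj x M_eye = 60 x 7 = 420.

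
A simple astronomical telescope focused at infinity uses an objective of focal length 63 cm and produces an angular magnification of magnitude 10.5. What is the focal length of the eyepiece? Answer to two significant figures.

6.0 cm

|M| = f_obj/f_eye, so f_eye = f_obj/|M| = 63/10.5 = 6.000 cm.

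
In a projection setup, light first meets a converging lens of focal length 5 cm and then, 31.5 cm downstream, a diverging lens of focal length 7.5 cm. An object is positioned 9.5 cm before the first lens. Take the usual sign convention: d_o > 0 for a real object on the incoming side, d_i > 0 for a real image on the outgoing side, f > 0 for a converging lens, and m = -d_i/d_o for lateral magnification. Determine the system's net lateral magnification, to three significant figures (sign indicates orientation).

-0.293

Applying the thin-lens equation to the first lens, 1/5 = 1/9.5 + 1/d_i1, which gives d_i1 = 10.556 cm.
Its lateral magnification is m_1 = -d_i1/d_o1 = -(10.556)/9.5 = -1.1111.
Object distance for lens 2: d_o2 = 31.5 - 10.556 = 20.944 cm.
Applying the thin-lens equation again with f_2 = -7.5 cm and d_o2 = 20.944 cm gives d_i2 = -5.522 cm.
m_2 = -(-5.522)/(20.944) = 0.2637.
The system's lateral magnification is m_1 m_2 = (-1.1111)(0.2637) = -0.2930.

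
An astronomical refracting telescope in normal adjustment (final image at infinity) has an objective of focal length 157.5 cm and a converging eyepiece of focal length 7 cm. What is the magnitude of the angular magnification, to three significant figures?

22.5

|M| = f_obj/|f_eye| = 157.5/7 = 22.500.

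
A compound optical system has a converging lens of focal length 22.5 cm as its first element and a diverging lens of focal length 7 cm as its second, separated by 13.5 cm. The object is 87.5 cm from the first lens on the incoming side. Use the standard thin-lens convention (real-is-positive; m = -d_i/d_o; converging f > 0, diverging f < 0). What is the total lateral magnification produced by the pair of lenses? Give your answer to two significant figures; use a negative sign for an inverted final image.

First lens: d_i1 = 1/(1/22.5 - 1/87.5) = 30.288 cm.
m_1 = -(30.288)/87.5 = -0.3462.
This image would form 30.288 cm past lens 1, i.e. 16.788 cm beyond lens 2, so it is a virtual object for lens 2: d_o2 = 13.5 - 30.288 = -16.788 cm.
Second lens: d_i2 = 1/(1/(-7) - 1/(-16.788)) = -12.006 cm.
m_2 = -(-12.006)/(-16.788) = -0.7151.
Overall magnification: m = m_1 m_2 = 0.2475.

0.25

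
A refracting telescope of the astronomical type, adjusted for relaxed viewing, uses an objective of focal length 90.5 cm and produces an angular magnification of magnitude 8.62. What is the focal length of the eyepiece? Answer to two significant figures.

10 cm

|M| = f_obj/f_eye, so f_eye = f_obj/|M| = 90.5/8.62 = 10.499 cm.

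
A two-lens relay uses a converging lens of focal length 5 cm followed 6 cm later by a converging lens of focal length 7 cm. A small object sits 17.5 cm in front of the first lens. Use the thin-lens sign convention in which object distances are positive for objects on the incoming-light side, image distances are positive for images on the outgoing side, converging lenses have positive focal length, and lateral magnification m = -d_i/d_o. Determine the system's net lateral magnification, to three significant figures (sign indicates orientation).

Applying the thin-lens equation to the first lens, 1/5 = 1/17.5 + 1/d_i1, which gives d_i1 = 7.000 cm.
Its lateral magnification is m_1 = -d_i1/d_o1 = -(7.000)/17.5 = -0.4000.
Since 7.000 cm > 6 cm, the first image lies past the second lens and serves as a virtual object: d_o2 = L - d_i1 = -1.000 cm.
Applying the thin-lens equation again with f_2 = 7 cm and d_o2 = -1.000 cm gives d_i2 = 0.875 cm.
m_2 = -(0.875)/(-1.000) = 0.8750.
Overall magnification: m = m_1 m_2 = -0.3500.

-0.350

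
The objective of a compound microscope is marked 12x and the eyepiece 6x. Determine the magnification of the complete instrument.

The overall magnification of a compound microscope is the product of the objective and eyepiece magnifications:
M = M_obj x M_eye = 12 x 6 = 72.

72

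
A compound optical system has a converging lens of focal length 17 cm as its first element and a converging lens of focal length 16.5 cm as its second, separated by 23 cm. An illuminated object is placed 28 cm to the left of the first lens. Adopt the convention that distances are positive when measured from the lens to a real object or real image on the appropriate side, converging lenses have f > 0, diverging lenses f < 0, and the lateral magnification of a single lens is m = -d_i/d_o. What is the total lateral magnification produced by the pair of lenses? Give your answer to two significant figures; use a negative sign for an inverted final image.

Lens 1: 1/d_i1 = 1/f_1 - 1/d_o1 = 1/17 - 1/28 = 0.02311 cm^-1, so d_i1 = 43.273 cm.
m_1 = -(43.273)/28 = -1.5455.
Since 43.273 cm > 23 cm, the first image lies past the second lens and serves as a virtual object: d_o2 = L - d_i1 = -20.273 cm.
Lens 2: 1/d_i2 = 1/f_2 - 1/d_o2 = 1/16.5 - 1/(-20.273) = 0.10993 cm^-1, so d_i2 = 9.096 cm.
m_2 = -(9.096)/(-20.273) = 0.4487.
The system's lateral magnification is m_1 m_2 = (-1.5455)(0.4487) = -0.6934.

-0.69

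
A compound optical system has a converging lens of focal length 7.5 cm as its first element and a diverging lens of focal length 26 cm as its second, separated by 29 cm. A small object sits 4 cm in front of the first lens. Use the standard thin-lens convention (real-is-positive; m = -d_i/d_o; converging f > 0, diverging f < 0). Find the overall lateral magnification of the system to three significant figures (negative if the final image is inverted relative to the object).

0.876

Applying the thin-lens equation to the first lens, 1/7.5 = 1/4 + 1/d_i1, which gives d_i1 = -8.571 cm.
Its lateral magnification is m_1 = -d_i1/d_o1 = -(-8.571)/4 = 2.1429.
The intermediate image is virtual, 8.571 cm to the left of lens 1, so d_o2 = L - d_i1 = 29 - (-8.571) = 37.571 cm.
Applying the thin-lens equation again with f_2 = -26 cm and d_o2 = 37.571 cm gives d_i2 = -15.366 cm.
m_2 = -(-15.366)/(37.571) = 0.4090.
Overall magnification: m = m_1 m_2 = 0.8764.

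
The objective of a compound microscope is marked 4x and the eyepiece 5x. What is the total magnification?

20

The overall magnification of a compound microscope is the product of the objective and eyepiece magnifications:
M = M_obj x M_eye = 4 x 5 = 20.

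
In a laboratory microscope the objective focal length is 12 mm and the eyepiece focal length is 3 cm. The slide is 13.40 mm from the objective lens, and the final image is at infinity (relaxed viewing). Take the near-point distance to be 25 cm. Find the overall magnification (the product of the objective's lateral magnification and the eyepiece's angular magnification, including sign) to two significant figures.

-71

Convert to cm: f_obj = 12 mm = 1.2 cm; d_o = 13.40 mm = 1.34 cm.
Objective: 1/d_i = 1/f_obj - 1/d_o = 1/1.2 - 1/1.34 = 0.08706 cm^-1, so d_i = 11.486 cm.
m_obj = -d_i/d_o = -11.486/1.34 = -8.571.
Eyepiece angular magnification (image at infinity): M_eye = D/f_e = 25/3 = 8.333.
Overall M = m_obj x M_eye = (-8.571)(8.333) = -71.43.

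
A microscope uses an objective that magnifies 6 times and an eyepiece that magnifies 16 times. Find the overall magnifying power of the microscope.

The overall magnification of a compound microscope is the product of the objective and eyepiece magnifications:
M = M_obj x M_eye = 6 x 16 = 96.

96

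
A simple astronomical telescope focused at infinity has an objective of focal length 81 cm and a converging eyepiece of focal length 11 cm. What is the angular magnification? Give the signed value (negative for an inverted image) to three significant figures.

M = -f_obj/f_eye = -81/(11) = -7.364.

-7.36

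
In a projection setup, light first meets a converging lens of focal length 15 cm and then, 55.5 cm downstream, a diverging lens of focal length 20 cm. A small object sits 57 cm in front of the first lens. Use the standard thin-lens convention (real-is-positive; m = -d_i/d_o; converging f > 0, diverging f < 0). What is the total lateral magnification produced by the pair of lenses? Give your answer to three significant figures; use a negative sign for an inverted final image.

First lens: d_i1 = 1/(1/15 - 1/57) = 20.357 cm.
m_1 = -(20.357)/57 = -0.3571.
The intermediate image is 20.357 cm to the right of lens 1, so d_o2 = L - d_i1 = 55.5 - 20.357 = 35.143 cm.
Second lens: d_i2 = 1/(1/(-20) - 1/(35.143)) = -12.746 cm.
m_2 = -(-12.746)/(35.143) = 0.3627.
The system's lateral magnification is m_1 m_2 = (-0.3571)(0.3627) = -0.1295.

-0.130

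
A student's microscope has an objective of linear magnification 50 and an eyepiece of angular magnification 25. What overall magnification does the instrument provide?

The overall magnification of a compound microscope is the product of the objective and eyepiece magnifications:
M = M_obj x M_eye = 50 x 25 = 1250.

1250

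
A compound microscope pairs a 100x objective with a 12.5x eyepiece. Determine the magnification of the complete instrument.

The overall magnification of a compound microscope is the product of the objective and eyepiece magnifications:
M = M_obj x M_eye = 100 x 12.5 = 1250.

1250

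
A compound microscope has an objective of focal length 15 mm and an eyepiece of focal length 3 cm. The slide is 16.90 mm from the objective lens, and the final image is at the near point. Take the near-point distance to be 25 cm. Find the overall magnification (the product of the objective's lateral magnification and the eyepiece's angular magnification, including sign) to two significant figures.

-74

Convert to cm: f_obj = 15 mm = 1.5 cm; d_o = 16.90 mm = 1.69 cm.
Objective: 1/d_i = 1/f_obj - 1/d_o = 1/1.5 - 1/1.69 = 0.07495 cm^-1, so d_i = 13.342 cm.
m_obj = -d_i/d_o = -13.342/1.69 = -7.895.
Eyepiece angular magnification (image at near point): M_eye = 1 + D/f_e = 1 + 25/3 = 9.333.
Overall M = m_obj x M_eye = (-7.895)(9.333) = -73.68.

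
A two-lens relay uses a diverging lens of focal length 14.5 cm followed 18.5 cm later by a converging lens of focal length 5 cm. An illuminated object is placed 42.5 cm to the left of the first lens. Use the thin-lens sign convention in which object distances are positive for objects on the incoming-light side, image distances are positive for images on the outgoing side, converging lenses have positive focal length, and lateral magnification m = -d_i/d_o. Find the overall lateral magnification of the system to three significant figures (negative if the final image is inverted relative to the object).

-0.0523

Lens 1: 1/d_i1 = 1/f_1 - 1/d_o1 = 1/(-14.5) - 1/42.5 = -0.09249 cm^-1, so d_i1 = -10.811 cm.
m_1 = -(-10.811)/42.5 = 0.2544.
The intermediate image is virtual, 10.811 cm to the left of lens 1, so d_o2 = L - d_i1 = 18.5 - (-10.811) = 29.311 cm.
Lens 2: 1/d_i2 = 1/f_2 - 1/d_o2 = 1/5 - 1/(29.311) = 0.16588 cm^-1, so d_i2 = 6.028 cm.
m_2 = -(6.028)/(29.311) = -0.2057.
The system's lateral magnification is m_1 m_2 = (0.2544)(-0.2057) = -0.0523.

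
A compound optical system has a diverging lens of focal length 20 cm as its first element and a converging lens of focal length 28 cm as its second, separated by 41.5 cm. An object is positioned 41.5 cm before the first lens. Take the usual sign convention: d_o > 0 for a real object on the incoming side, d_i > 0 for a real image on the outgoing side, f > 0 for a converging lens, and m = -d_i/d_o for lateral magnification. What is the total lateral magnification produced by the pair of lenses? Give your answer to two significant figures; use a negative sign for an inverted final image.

-0.34

First lens: d_i1 = 1/(1/(-20) - 1/41.5) = -13.496 cm.
m_1 = -(-13.496)/41.5 = 0.3252.
With d_i1 < 0 the first image is virtual and lies on the object side; the object distance for lens 2 is d_o2 = 41.5 - (-13.496) = 54.996 cm.
Second lens: d_i2 = 1/(1/28 - 1/(54.996)) = 57.041 cm.
m_2 = -(57.041)/(54.996) = -1.0372.
Total m = m_1 x m_2 = (0.3252)(-1.0372) = -0.3373.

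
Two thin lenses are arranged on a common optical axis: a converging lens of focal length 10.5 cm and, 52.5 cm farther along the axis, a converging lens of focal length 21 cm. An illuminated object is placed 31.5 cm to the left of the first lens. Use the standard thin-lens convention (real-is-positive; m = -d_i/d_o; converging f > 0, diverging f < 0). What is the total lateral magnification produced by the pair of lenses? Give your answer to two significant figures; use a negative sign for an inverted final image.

Lens 1: 1/d_i1 = 1/f_1 - 1/d_o1 = 1/10.5 - 1/31.5 = 0.06349 cm^-1, so d_i1 = 15.750 cm.
m_1 = -(15.750)/31.5 = -0.5000.
Object distance for lens 2: d_o2 = 52.5 - 15.750 = 36.750 cm.
Lens 2: 1/d_i2 = 1/f_2 - 1/d_o2 = 1/21 - 1/(36.750) = 0.02041 cm^-1, so d_i2 = 49.000 cm.
m_2 = -(49.000)/(36.750) = -1.3333.
Overall magnification: m = m_1 m_2 = 0.6667.

0.67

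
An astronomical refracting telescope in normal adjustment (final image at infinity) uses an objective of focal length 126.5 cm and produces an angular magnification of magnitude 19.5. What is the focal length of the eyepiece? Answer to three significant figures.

|M| = f_obj/f_eye, so f_eye = f_obj/|M| = 126.5/19.5 = 6.487 cm.

6.49 cm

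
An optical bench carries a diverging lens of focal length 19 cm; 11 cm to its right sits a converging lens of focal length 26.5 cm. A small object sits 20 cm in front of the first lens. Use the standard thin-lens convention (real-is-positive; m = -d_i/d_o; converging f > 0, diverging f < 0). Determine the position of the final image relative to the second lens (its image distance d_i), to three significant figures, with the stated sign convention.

Applying the thin-lens equation to the first lens, 1/(-19) = 1/20 + 1/d_i1, which gives d_i1 = -9.744 cm.
With d_i1 < 0 the first image is virtual and lies on the object side; the object distance for lens 2 is d_o2 = 11 - (-9.744) = 20.744 cm.
Applying the thin-lens equation again with f_2 = 26.5 cm and d_o2 = 20.744 cm gives d_i2 = -95.494 cm.

-95.5 cm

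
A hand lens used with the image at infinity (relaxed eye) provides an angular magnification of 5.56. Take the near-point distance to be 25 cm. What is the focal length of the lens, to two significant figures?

4.5 cm

For the image at infinity, M = D/f.
f = D/M = 25/5.56 = 4.496 cm.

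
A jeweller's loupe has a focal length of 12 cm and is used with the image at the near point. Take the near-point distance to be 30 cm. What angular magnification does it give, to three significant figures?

M = 1 + D/f = 1 + 30/12 = 3.500.

3.50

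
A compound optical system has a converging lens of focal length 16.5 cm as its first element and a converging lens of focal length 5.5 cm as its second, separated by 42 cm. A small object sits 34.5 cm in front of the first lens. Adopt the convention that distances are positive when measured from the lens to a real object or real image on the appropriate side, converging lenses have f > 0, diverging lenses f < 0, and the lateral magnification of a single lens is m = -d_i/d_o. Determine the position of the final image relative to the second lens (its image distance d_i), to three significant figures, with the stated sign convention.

First lens: d_i1 = 1/(1/16.5 - 1/34.5) = 31.625 cm.
The intermediate image is 31.625 cm to the right of lens 1, so d_o2 = L - d_i1 = 42 - 31.625 = 10.375 cm.
Second lens: d_i2 = 1/(1/5.5 - 1/(10.375)) = 11.705 cm.

11.7 cm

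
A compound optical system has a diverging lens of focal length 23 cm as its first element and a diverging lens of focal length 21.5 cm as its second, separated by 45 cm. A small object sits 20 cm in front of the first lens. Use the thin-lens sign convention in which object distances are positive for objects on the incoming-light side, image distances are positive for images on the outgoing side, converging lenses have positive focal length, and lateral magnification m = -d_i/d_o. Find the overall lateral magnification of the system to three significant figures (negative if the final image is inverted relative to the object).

0.149

Lens 1: 1/d_i1 = 1/f_1 - 1/d_o1 = 1/(-23) - 1/20 = -0.09348 cm^-1, so d_i1 = -10.698 cm.
m_1 = -(-10.698)/20 = 0.5349.
The intermediate image is virtual, 10.698 cm to the left of lens 1, so d_o2 = L - d_i1 = 45 - (-10.698) = 55.698 cm.
Lens 2: 1/d_i2 = 1/f_2 - 1/d_o2 = 1/(-21.5) - 1/(55.698) = -0.06447 cm^-1, so d_i2 = -15.512 cm.
m_2 = -(-15.512)/(55.698) = 0.2785.
The system's lateral magnification is m_1 m_2 = (0.5349)(0.2785) = 0.1490.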